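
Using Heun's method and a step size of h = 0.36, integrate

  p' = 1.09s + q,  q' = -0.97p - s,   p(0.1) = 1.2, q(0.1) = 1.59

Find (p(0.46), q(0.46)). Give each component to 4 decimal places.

1.8004, 0.9634

Heun on (p,q): k1 = f(s_n, state_n); k2 = f(s_n + h, state_n + h·k1); state_{n+1} = state_n + (h/2)·(k1 + k2).
0.100000: (1.200000, 1.590000)
  k1 = (1.699000, -1.264000)
  predictor → (1.811640, 1.134960)
  k2 = (1.636360, -2.217291)
  → (1.800365, 0.963368)
(p(0.46), q(0.46)) ≈ (1.8004, 0.9634)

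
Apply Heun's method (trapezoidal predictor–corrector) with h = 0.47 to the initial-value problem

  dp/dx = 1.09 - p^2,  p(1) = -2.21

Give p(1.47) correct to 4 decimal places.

Heun: k1 = f(x_n, p_n); k2 = f(x_n + h, p_n + h·k1); p_{n+1} = p_n + (h/2)·(k1 + k2).
x=1.000000, p=-2.210000:
  k1 = f(1.000000, -2.210000) = -3.794100
  k2 = f(1.470000, -3.993227) = -14.855862
  p ← -2.210000 + (0.47/2)·(-3.794100 + (-14.855862)) = -6.592741
p(1.47) ≈ -6.5927

-6.5927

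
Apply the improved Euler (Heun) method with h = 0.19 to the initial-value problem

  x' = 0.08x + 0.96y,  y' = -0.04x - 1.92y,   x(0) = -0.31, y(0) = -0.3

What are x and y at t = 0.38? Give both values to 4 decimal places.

Heun on (x,y): k1 = f(t_n, state_n); k2 = f(t_n + h, state_n + h·k1); state_{n+1} = state_n + (h/2)·(k1 + k2).
0.000000: (-0.310000, -0.300000)
  k1 = (-0.312800, 0.588400)
  predictor → (-0.369432, -0.188204)
  k2 = (-0.210230, 0.376129)
  → (-0.359688, -0.208370)
0.190000: (-0.359688, -0.208370)
  k1 = (-0.228810, 0.414457)
  predictor → (-0.403162, -0.129623)
  k2 = (-0.156691, 0.265002)
  → (-0.396310, -0.143821)
(x(0.38), y(0.38)) ≈ (-0.3963, -0.1438)

-0.3963, -0.1438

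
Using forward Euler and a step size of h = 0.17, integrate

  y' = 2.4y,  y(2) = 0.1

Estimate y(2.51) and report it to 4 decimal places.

Euler: y_{n+1} = y_n + h·f(x_n, y_n).
x=2.000000, y=0.100000: f=0.240000 → y ← 0.100000 + 0.17·0.240000 = 0.140800
x=2.170000, y=0.140800: f=0.337920 → y ← 0.140800 + 0.17·0.337920 = 0.198246
x=2.340000, y=0.198246: f=0.475791 → y ← 0.198246 + 0.17·0.475791 = 0.279131
y(2.51) ≈ 0.2791

0.2791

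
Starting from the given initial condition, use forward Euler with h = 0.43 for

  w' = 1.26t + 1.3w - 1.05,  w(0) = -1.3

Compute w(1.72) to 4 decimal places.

Euler: w_{n+1} = w_n + h·f(t_n, w_n).
t=0.000000, w=-1.300000: f=-2.740000 → w ← -1.300000 + 0.43·(-2.740000) = -2.478200
t=0.430000, w=-2.478200: f=-3.729860 → w ← -2.478200 + 0.43·(-3.729860) = -4.082040
t=0.860000, w=-4.082040: f=-5.273052 → w ← -4.082040 + 0.43·(-5.273052) = -6.349452
t=1.290000, w=-6.349452: f=-7.678888 → w ← -6.349452 + 0.43·(-7.678888) = -9.651374
w(1.72) ≈ -9.6514

-9.6514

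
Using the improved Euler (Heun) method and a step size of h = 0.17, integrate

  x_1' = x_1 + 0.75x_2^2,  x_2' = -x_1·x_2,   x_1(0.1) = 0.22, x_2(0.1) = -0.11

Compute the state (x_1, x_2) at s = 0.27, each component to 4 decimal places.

0.2622, -0.1056

Heun on (x_1,x_2): k1 = f(s_n, state_n); k2 = f(s_n + h, state_n + h·k1); state_{n+1} = state_n + (h/2)·(k1 + k2).
0.100000: (0.220000, -0.110000)
  k1 = (0.229075, 0.024200)
  predictor → (0.258943, -0.105886)
  k2 = (0.267352, 0.027418)
  → (0.262196, -0.105612)
(x_1(0.27), x_2(0.27)) ≈ (0.2622, -0.1056)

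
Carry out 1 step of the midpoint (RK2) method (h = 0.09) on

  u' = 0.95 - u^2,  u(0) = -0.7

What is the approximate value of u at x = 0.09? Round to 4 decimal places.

-0.6560

Midpoint: k1 = f(x_n, u_n); k2 = f(x_n + h/2, u_n + (h/2)·k1); u_{n+1} = u_n + h·k2.
x=0.000000, u=-0.700000:
  k1 = f(0.000000, -0.700000) = 0.460000
  k2 = f(0.045000, -0.679300) = 0.488552
  u ← -0.700000 + 0.09·0.488552 = -0.656030
u(0.09) ≈ -0.6560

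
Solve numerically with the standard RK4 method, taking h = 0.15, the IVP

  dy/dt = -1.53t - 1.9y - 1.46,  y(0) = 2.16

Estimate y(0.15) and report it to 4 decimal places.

1.4181

RK4: k1 = f(t_n, y_n); k2 = f(t_n + h/2, y_n + (h/2)·k1); k3 = f(t_n + h/2, y_n + (h/2)·k2); k4 = f(t_n + h, y_n + h·k3); y_{n+1} = y_n + (h/6)·(k1 + 2k2 + 2k3 + k4).
t=0.000000, y=2.160000:
  k1 = f(0.000000, 2.160000) = -5.564000
  k2 = f(0.075000, 1.742700) = -4.885880
  k3 = f(0.075000, 1.793559) = -4.982512
  k4 = f(0.150000, 1.412623) = -4.373484
  y ← 2.160000 + (0.15/6)·(k1 + 2k2 + 2k3 + k4) = 1.418143
y(0.15) ≈ 1.4181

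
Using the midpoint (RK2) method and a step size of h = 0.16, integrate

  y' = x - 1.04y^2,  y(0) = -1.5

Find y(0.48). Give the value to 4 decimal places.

Midpoint: k1 = f(x_n, y_n); k2 = f(x_n + h/2, y_n + (h/2)·k1); y_{n+1} = y_n + h·k2.
x=0.000000, y=-1.500000:
  k1 = f(0.000000, -1.500000) = -2.340000
  k2 = f(0.080000, -1.687200) = -2.880510
  y ← -1.500000 + 0.16·(-2.880510) = -1.960882
x=0.160000, y=-1.960882:
  k1 = f(0.160000, -1.960882) = -3.838859
  k2 = f(0.240000, -2.267990) = -5.109531
  y ← -1.960882 + 0.16·(-5.109531) = -2.778406
x=0.320000, y=-2.778406:
  k1 = f(0.320000, -2.778406) = -7.708324
  k2 = f(0.400000, -3.395072) = -11.587577
  y ← -2.778406 + 0.16·(-11.587577) = -4.632419
y(0.48) ≈ -4.6324

-4.6324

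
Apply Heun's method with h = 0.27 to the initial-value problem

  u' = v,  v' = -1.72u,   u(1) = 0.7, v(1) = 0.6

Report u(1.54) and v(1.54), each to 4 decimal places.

0.8309, -0.1575

Heun on (u,v): k1 = f(t_n, state_n); k2 = f(t_n + h, state_n + h·k1); state_{n+1} = state_n + (h/2)·(k1 + k2).
1.000000: (0.700000, 0.600000)
  k1 = (0.600000, -1.204000)
  predictor → (0.862000, 0.274920)
  k2 = (0.274920, -1.482640)
  → (0.818114, 0.237304)
1.270000: (0.818114, 0.237304)
  k1 = (0.237304, -1.407156)
  predictor → (0.882186, -0.142629)
  k2 = (-0.142629, -1.517360)
  → (0.830895, -0.157506)
(u(1.54), v(1.54)) ≈ (0.8309, -0.1575)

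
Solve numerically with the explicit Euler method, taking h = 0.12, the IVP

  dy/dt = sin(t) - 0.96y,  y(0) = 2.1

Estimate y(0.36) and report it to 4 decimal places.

1.4959

Euler: y_{n+1} = y_n + h·f(t_n, y_n).
t=0.000000, y=2.100000: f=-2.016000 → y ← 2.100000 + 0.12·(-2.016000) = 1.858080
t=0.120000, y=1.858080: f=-1.664045 → y ← 1.858080 + 0.12·(-1.664045) = 1.658395
t=0.240000, y=1.658395: f=-1.354356 → y ← 1.658395 + 0.12·(-1.354356) = 1.495872
y(0.36) ≈ 1.4959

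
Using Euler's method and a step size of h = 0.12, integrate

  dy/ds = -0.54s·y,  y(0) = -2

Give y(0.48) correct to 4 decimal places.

-1.9080

Euler: y_{n+1} = y_n + h·f(s_n, y_n).
s=0.000000, y=-2.000000: f=0.000000 → y ← -2.000000 + 0.12·0.000000 = -2.000000
s=0.120000, y=-2.000000: f=0.129600 → y ← -2.000000 + 0.12·0.129600 = -1.984448
s=0.240000, y=-1.984448: f=0.257184 → y ← -1.984448 + 0.12·0.257184 = -1.953586
s=0.360000, y=-1.953586: f=0.379777 → y ← -1.953586 + 0.12·0.379777 = -1.908013
y(0.48) ≈ -1.9080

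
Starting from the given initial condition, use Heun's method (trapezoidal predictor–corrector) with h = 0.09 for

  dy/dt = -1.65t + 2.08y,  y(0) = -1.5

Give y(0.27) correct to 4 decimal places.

-2.6940

Heun: k1 = f(t_n, y_n); k2 = f(t_n + h, y_n + h·k1); y_{n+1} = y_n + (h/2)·(k1 + k2).
t=0.000000, y=-1.500000:
  k1 = f(0.000000, -1.500000) = -3.120000
  k2 = f(0.090000, -1.780800) = -3.852564
  y ← -1.500000 + (0.09/2)·(-3.120000 + (-3.852564)) = -1.813765
t=0.090000, y=-1.813765:
  k1 = f(0.090000, -1.813765) = -3.921132
  k2 = f(0.180000, -2.166667) = -4.803668
  y ← -1.813765 + (0.09/2)·(-3.921132 + (-4.803668)) = -2.206381
t=0.180000, y=-2.206381:
  k1 = f(0.180000, -2.206381) = -4.886273
  k2 = f(0.270000, -2.646146) = -5.949484
  y ← -2.206381 + (0.09/2)·(-4.886273 + (-5.949484)) = -2.693990
y(0.27) ≈ -2.6940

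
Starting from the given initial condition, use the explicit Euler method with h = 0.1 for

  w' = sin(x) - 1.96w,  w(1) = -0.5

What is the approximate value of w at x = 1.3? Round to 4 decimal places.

-0.0406

Euler: w_{n+1} = w_n + h·f(x_n, w_n).
x=1.000000, w=-0.500000: f=1.821471 → w ← -0.500000 + 0.1·1.821471 = -0.317853
x=1.100000, w=-0.317853: f=1.514199 → w ← -0.317853 + 0.1·1.514199 = -0.166433
x=1.200000, w=-0.166433: f=1.258248 → w ← -0.166433 + 0.1·1.258248 = -0.040608
w(1.3) ≈ -0.0406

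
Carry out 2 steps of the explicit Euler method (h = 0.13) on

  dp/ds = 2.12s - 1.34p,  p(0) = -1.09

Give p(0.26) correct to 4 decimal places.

Euler: p_{n+1} = p_n + h·f(s_n, p_n).
s=0.000000, p=-1.090000: f=1.460600 → p ← -1.090000 + 0.13·1.460600 = -0.900122
s=0.130000, p=-0.900122: f=1.481763 → p ← -0.900122 + 0.13·1.481763 = -0.707493
p(0.26) ≈ -0.7075

-0.7075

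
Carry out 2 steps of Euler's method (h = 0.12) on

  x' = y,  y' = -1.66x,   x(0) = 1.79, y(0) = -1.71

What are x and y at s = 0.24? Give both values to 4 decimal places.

1.3368, -2.3823

Euler on (x,y): x_{n+1} = x_n + h·x', y_{n+1} = y_n + h·y'.
0.000000: (1.790000, -1.710000); f=(-1.710000, -2.971400) → (1.584800, -2.066568)
0.120000: (1.584800, -2.066568); f=(-2.066568, -2.630768) → (1.336812, -2.382260)
(x(0.24), y(0.24)) ≈ (1.3368, -2.3823)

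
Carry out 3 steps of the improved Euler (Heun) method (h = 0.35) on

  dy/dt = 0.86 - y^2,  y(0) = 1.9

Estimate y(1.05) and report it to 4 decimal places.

1.0674

Heun: k1 = f(t_n, y_n); k2 = f(t_n + h, y_n + h·k1); y_{n+1} = y_n + (h/2)·(k1 + k2).
t=0.000000, y=1.900000:
  k1 = f(0.000000, 1.900000) = -2.750000
  k2 = f(0.350000, 0.937500) = -0.018906
  y ← 1.900000 + (0.35/2)·(-2.750000 + (-0.018906)) = 1.415441
t=0.350000, y=1.415441:
  k1 = f(0.350000, 1.415441) = -1.143474
  k2 = f(0.700000, 1.015225) = -0.170683
  y ← 1.415441 + (0.35/2)·(-1.143474 + (-0.170683)) = 1.185464
t=0.700000, y=1.185464:
  k1 = f(0.700000, 1.185464) = -0.545325
  k2 = f(1.050000, 0.994600) = -0.129230
  y ← 1.185464 + (0.35/2)·(-0.545325 + (-0.129230)) = 1.067417
y(1.05) ≈ 1.0674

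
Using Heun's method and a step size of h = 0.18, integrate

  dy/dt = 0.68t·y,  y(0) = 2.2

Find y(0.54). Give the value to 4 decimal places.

Heun: k1 = f(t_n, y_n); k2 = f(t_n + h, y_n + h·k1); y_{n+1} = y_n + (h/2)·(k1 + k2).
t=0.000000, y=2.200000:
  k1 = f(0.000000, 2.200000) = 0.000000
  k2 = f(0.180000, 2.200000) = 0.269280
  y ← 2.200000 + (0.18/2)·(0.000000 + 0.269280) = 2.224235
t=0.180000, y=2.224235:
  k1 = f(0.180000, 2.224235) = 0.272246
  k2 = f(0.360000, 2.273240) = 0.556489
  y ← 2.224235 + (0.18/2)·(0.272246 + 0.556489) = 2.298821
t=0.360000, y=2.298821:
  k1 = f(0.360000, 2.298821) = 0.562751
  k2 = f(0.540000, 2.400117) = 0.881323
  y ← 2.298821 + (0.18/2)·(0.562751 + 0.881323) = 2.428788
y(0.54) ≈ 2.4288

2.4288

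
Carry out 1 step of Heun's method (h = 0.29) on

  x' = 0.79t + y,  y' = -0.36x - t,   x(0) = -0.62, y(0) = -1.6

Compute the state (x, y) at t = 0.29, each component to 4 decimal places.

-1.0414, -1.5531

Heun on (x,y): k1 = f(t_n, state_n); k2 = f(t_n + h, state_n + h·k1); state_{n+1} = state_n + (h/2)·(k1 + k2).
0.000000: (-0.620000, -1.600000)
  k1 = (-1.600000, 0.223200)
  predictor → (-1.084000, -1.535272)
  k2 = (-1.306172, 0.100240)
  → (-1.041395, -1.553101)
(x(0.29), y(0.29)) ≈ (-1.0414, -1.5531)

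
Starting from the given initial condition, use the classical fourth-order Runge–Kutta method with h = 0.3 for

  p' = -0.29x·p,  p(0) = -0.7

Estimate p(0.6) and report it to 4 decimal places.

RK4: k1 = f(x_n, p_n); k2 = f(x_n + h/2, p_n + (h/2)·k1); k3 = f(x_n + h/2, p_n + (h/2)·k2); k4 = f(x_n + h, p_n + h·k3); p_{n+1} = p_n + (h/6)·(k1 + 2k2 + 2k3 + k4).
x=0.000000, p=-0.700000:
  k1 = f(0.000000, -0.700000) = 0.000000
  k2 = f(0.150000, -0.700000) = 0.030450
  k3 = f(0.150000, -0.695433) = 0.030251
  k4 = f(0.300000, -0.690925) = 0.060110
  p ← -0.700000 + (0.3/6)·(k1 + 2k2 + 2k3 + k4) = -0.690924
x=0.300000, p=-0.690924:
  k1 = f(0.300000, -0.690924) = 0.060110
  k2 = f(0.450000, -0.681908) = 0.088989
  k3 = f(0.450000, -0.677576) = 0.088424
  k4 = f(0.600000, -0.664397) = 0.115605
  p ← -0.690924 + (0.3/6)·(k1 + 2k2 + 2k3 + k4) = -0.664397
p(0.6) ≈ -0.6644

-0.6644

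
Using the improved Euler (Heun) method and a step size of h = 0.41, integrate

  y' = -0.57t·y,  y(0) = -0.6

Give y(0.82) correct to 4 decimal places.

-0.4944

Heun: k1 = f(t_n, y_n); k2 = f(t_n + h, y_n + h·k1); y_{n+1} = y_n + (h/2)·(k1 + k2).
t=0.000000, y=-0.600000:
  k1 = f(0.000000, -0.600000) = 0.000000
  k2 = f(0.410000, -0.600000) = 0.140220
  y ← -0.600000 + (0.41/2)·(0.000000 + 0.140220) = -0.571255
t=0.410000, y=-0.571255:
  k1 = f(0.410000, -0.571255) = 0.133502
  k2 = f(0.820000, -0.516519) = 0.241421
  y ← -0.571255 + (0.41/2)·(0.133502 + 0.241421) = -0.494396
y(0.82) ≈ -0.4944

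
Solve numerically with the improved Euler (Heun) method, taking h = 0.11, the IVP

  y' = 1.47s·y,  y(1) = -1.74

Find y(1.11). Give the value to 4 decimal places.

-2.0621

Heun: k1 = f(s_n, y_n); k2 = f(s_n + h, y_n + h·k1); y_{n+1} = y_n + (h/2)·(k1 + k2).
s=1.000000, y=-1.740000:
  k1 = f(1.000000, -1.740000) = -2.557800
  k2 = f(1.110000, -2.021358) = -3.298250
  y ← -1.740000 + (0.11/2)·(-2.557800 + (-3.298250)) = -2.062083
y(1.11) ≈ -2.0621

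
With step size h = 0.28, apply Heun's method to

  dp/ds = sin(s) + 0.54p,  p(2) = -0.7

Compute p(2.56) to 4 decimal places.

Heun: k1 = f(s_n, p_n); k2 = f(s_n + h, p_n + h·k1); p_{n+1} = p_n + (h/2)·(k1 + k2).
s=2.000000, p=-0.700000:
  k1 = f(2.000000, -0.700000) = 0.531297
  k2 = f(2.280000, -0.551237) = 0.461213
  p ← -0.700000 + (0.28/2)·(0.531297 + 0.461213) = -0.561049
s=2.280000, p=-0.561049:
  k1 = f(2.280000, -0.561049) = 0.455914
  k2 = f(2.560000, -0.433393) = 0.315323
  p ← -0.561049 + (0.28/2)·(0.455914 + 0.315323) = -0.453075
p(2.56) ≈ -0.4531

-0.4531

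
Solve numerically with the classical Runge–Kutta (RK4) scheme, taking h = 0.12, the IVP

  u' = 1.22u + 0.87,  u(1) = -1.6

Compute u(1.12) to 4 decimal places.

RK4: k1 = f(t_n, u_n); k2 = f(t_n + h/2, u_n + (h/2)·k1); k3 = f(t_n + h/2, u_n + (h/2)·k2); k4 = f(t_n + h, u_n + h·k3); u_{n+1} = u_n + (h/6)·(k1 + 2k2 + 2k3 + k4).
t=1.000000, u=-1.600000:
  k1 = f(1.000000, -1.600000) = -1.082000
  k2 = f(1.060000, -1.664920) = -1.161202
  k3 = f(1.060000, -1.669672) = -1.167000
  k4 = f(1.120000, -1.740040) = -1.252849
  u ← -1.600000 + (0.12/6)·(k1 + 2k2 + 2k3 + k4) = -1.739825
u(1.12) ≈ -1.7398

-1.7398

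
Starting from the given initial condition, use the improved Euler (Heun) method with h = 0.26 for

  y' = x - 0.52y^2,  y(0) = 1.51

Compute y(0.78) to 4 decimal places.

1.1791

Heun: k1 = f(x_n, y_n); k2 = f(x_n + h, y_n + h·k1); y_{n+1} = y_n + (h/2)·(k1 + k2).
x=0.000000, y=1.510000:
  k1 = f(0.000000, 1.510000) = -1.185652
  k2 = f(0.260000, 1.201730) = -0.490961
  y ← 1.510000 + (0.26/2)·(-1.185652 + (-0.490961)) = 1.292040
x=0.260000, y=1.292040:
  k1 = f(0.260000, 1.292040) = -0.608071
  k2 = f(0.520000, 1.133942) = -0.148628
  y ← 1.292040 + (0.26/2)·(-0.608071 + (-0.148628)) = 1.193669
x=0.520000, y=1.193669:
  k1 = f(0.520000, 1.193669) = -0.220920
  k2 = f(0.780000, 1.136230) = 0.108670
  y ← 1.193669 + (0.26/2)·(-0.220920 + 0.108670) = 1.179077
y(0.78) ≈ 1.1791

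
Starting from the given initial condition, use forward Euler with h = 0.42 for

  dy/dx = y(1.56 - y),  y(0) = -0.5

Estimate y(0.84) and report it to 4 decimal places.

-1.9089

Euler: y_{n+1} = y_n + h·f(x_n, y_n).
x=0.000000, y=-0.500000: f=-1.030000 → y ← -0.500000 + 0.42·(-1.030000) = -0.932600
x=0.420000, y=-0.932600: f=-2.324599 → y ← -0.932600 + 0.42·(-2.324599) = -1.908931
y(0.84) ≈ -1.9089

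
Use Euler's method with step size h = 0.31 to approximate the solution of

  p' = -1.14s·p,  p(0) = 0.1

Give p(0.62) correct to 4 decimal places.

Euler: p_{n+1} = p_n + h·f(s_n, p_n).
s=0.000000, p=0.100000: f=0.000000 → p ← 0.100000 + 0.31·0.000000 = 0.100000
s=0.310000, p=0.100000: f=-0.035340 → p ← 0.100000 + 0.31·(-0.035340) = 0.089045
p(0.62) ≈ 0.0890

0.0890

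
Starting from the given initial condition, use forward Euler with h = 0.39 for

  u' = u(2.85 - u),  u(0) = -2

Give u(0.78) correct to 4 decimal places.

-25.2536

Euler: u_{n+1} = u_n + h·f(s_n, u_n).
s=0.000000, u=-2.000000: f=-9.700000 → u ← -2.000000 + 0.39·(-9.700000) = -5.783000
s=0.390000, u=-5.783000: f=-49.924639 → u ← -5.783000 + 0.39·(-49.924639) = -25.253609
u(0.78) ≈ -25.2536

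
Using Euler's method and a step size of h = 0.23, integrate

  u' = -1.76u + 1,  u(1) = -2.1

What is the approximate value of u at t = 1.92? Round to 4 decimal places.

0.2333

Euler: u_{n+1} = u_n + h·f(t_n, u_n).
t=1.000000, u=-2.100000: f=4.696000 → u ← -2.100000 + 0.23·4.696000 = -1.019920
t=1.230000, u=-1.019920: f=2.795059 → u ← -1.019920 + 0.23·2.795059 = -0.377056
t=1.460000, u=-0.377056: f=1.663619 → u ← -0.377056 + 0.23·1.663619 = 0.005576
t=1.690000, u=0.005576: f=0.990186 → u ← 0.005576 + 0.23·0.990186 = 0.233319
u(1.92) ≈ 0.2333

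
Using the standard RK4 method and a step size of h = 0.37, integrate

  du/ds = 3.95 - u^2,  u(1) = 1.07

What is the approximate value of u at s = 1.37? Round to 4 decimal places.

RK4: k1 = f(s_n, u_n); k2 = f(s_n + h/2, u_n + (h/2)·k1); k3 = f(s_n + h/2, u_n + (h/2)·k2); k4 = f(s_n + h, u_n + h·k3); u_{n+1} = u_n + (h/6)·(k1 + 2k2 + 2k3 + k4).
s=1.000000, u=1.070000:
  k1 = f(1.000000, 1.070000) = 2.805100
  k2 = f(1.185000, 1.588944) = 1.425259
  k3 = f(1.185000, 1.333673) = 2.171317
  k4 = f(1.370000, 1.873387) = 0.440420
  u ← 1.070000 + (0.37/6)·(k1 + 2k2 + 2k3 + k4) = 1.713718
u(1.37) ≈ 1.7137

1.7137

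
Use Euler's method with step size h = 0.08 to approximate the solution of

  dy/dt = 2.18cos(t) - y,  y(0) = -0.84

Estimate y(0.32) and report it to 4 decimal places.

0.0090

Euler: y_{n+1} = y_n + h·f(t_n, y_n).
t=0.000000, y=-0.840000: f=3.020000 → y ← -0.840000 + 0.08·3.020000 = -0.598400
t=0.080000, y=-0.598400: f=2.771428 → y ← -0.598400 + 0.08·2.771428 = -0.376686
t=0.160000, y=-0.376686: f=2.528841 → y ← -0.376686 + 0.08·2.528841 = -0.174378
t=0.240000, y=-0.174378: f=2.291895 → y ← -0.174378 + 0.08·2.291895 = 0.008973
y(0.32) ≈ 0.0090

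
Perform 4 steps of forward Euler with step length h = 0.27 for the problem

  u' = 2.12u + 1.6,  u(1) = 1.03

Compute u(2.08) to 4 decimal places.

10.1552

Euler: u_{n+1} = u_n + h·f(x_n, u_n).
x=1.000000, u=1.030000: f=3.783600 → u ← 1.030000 + 0.27·3.783600 = 2.051572
x=1.270000, u=2.051572: f=5.949333 → u ← 2.051572 + 0.27·5.949333 = 3.657892
x=1.540000, u=3.657892: f=9.354731 → u ← 3.657892 + 0.27·9.354731 = 6.183669
x=1.810000, u=6.183669: f=14.709378 → u ← 6.183669 + 0.27·14.709378 = 10.155201
u(2.08) ≈ 10.1552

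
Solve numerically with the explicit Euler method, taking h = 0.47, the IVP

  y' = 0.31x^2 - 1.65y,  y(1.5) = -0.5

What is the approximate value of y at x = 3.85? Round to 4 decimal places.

1.9922

Euler: y_{n+1} = y_n + h·f(x_n, y_n).
x=1.500000, y=-0.500000: f=1.522500 → y ← -0.500000 + 0.47·1.522500 = 0.215575
x=1.970000, y=0.215575: f=0.847380 → y ← 0.215575 + 0.47·0.847380 = 0.613844
x=2.440000, y=0.613844: f=0.832774 → y ← 0.613844 + 0.47·0.832774 = 1.005247
x=2.910000, y=1.005247: f=0.966453 → y ← 1.005247 + 0.47·0.966453 = 1.459480
x=3.380000, y=1.459480: f=1.133422 → y ← 1.459480 + 0.47·1.133422 = 1.992188
y(3.85) ≈ 1.9922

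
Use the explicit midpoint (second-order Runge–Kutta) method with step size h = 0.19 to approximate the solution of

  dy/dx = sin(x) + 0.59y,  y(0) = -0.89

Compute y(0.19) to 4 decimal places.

Midpoint: k1 = f(x_n, y_n); k2 = f(x_n + h/2, y_n + (h/2)·k1); y_{n+1} = y_n + h·k2.
x=0.000000, y=-0.890000:
  k1 = f(0.000000, -0.890000) = -0.525100
  k2 = f(0.095000, -0.939885) = -0.459675
  y ← -0.890000 + 0.19·(-0.459675) = -0.977338
y(0.19) ≈ -0.9773

-0.9773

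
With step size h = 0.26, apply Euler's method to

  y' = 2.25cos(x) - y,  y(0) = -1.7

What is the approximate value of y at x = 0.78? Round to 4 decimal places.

Euler: y_{n+1} = y_n + h·f(x_n, y_n).
x=0.000000, y=-1.700000: f=3.950000 → y ← -1.700000 + 0.26·3.950000 = -0.673000
x=0.260000, y=-0.673000: f=2.847377 → y ← -0.673000 + 0.26·2.847377 = 0.067318
x=0.520000, y=0.067318: f=1.885275 → y ← 0.067318 + 0.26·1.885275 = 0.557490
y(0.78) ≈ 0.5575

0.5575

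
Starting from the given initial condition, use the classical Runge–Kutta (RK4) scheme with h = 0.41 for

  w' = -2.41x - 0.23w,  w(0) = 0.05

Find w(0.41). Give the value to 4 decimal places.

-0.1508

RK4: k1 = f(x_n, w_n); k2 = f(x_n + h/2, w_n + (h/2)·k1); k3 = f(x_n + h/2, w_n + (h/2)·k2); k4 = f(x_n + h, w_n + h·k3); w_{n+1} = w_n + (h/6)·(k1 + 2k2 + 2k3 + k4).
x=0.000000, w=0.050000:
  k1 = f(0.000000, 0.050000) = -0.011500
  k2 = f(0.205000, 0.047643) = -0.505008
  k3 = f(0.205000, -0.053527) = -0.481739
  k4 = f(0.410000, -0.147513) = -0.954172
  w ← 0.050000 + (0.41/6)·(k1 + 2k2 + 2k3 + k4) = -0.150843
w(0.41) ≈ -0.1508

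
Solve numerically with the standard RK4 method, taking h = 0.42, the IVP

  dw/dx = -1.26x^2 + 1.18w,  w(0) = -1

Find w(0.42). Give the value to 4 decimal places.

-1.6767

RK4: k1 = f(x_n, w_n); k2 = f(x_n + h/2, w_n + (h/2)·k1); k3 = f(x_n + h/2, w_n + (h/2)·k2); k4 = f(x_n + h, w_n + h·k3); w_{n+1} = w_n + (h/6)·(k1 + 2k2 + 2k3 + k4).
x=0.000000, w=-1.000000:
  k1 = f(0.000000, -1.000000) = -1.180000
  k2 = f(0.210000, -1.247800) = -1.527970
  k3 = f(0.210000, -1.320874) = -1.614197
  k4 = f(0.420000, -1.677963) = -2.202260
  w ← -1.000000 + (0.42/6)·(k1 + 2k2 + 2k3 + k4) = -1.676662
w(0.42) ≈ -1.6767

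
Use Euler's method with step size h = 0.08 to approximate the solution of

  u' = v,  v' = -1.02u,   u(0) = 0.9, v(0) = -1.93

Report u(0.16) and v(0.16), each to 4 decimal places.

Euler on (u,v): u_{n+1} = u_n + h·u', v_{n+1} = v_n + h·v'.
0.000000: (0.900000, -1.930000); f=(-1.930000, -0.918000) → (0.745600, -2.003440)
0.080000: (0.745600, -2.003440); f=(-2.003440, -0.760512) → (0.585325, -2.064281)
(u(0.16), v(0.16)) ≈ (0.5853, -2.0643)

0.5853, -2.0643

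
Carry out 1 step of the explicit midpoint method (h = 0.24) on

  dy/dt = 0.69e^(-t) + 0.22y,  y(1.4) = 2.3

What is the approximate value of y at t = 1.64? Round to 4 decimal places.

Midpoint: k1 = f(t_n, y_n); k2 = f(t_n + h/2, y_n + (h/2)·k1); y_{n+1} = y_n + h·k2.
t=1.400000, y=2.300000:
  k1 = f(1.400000, 2.300000) = 0.676152
  k2 = f(1.520000, 2.381138) = 0.674762
  y ← 2.300000 + 0.24·0.674762 = 2.461943
y(1.64) ≈ 2.4619

2.4619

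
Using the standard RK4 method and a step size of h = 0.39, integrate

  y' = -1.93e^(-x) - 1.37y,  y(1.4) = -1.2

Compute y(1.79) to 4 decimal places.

-0.8205

RK4: k1 = f(x_n, y_n); k2 = f(x_n + h/2, y_n + (h/2)·k1); k3 = f(x_n + h/2, y_n + (h/2)·k2); k4 = f(x_n + h, y_n + h·k3); y_{n+1} = y_n + (h/6)·(k1 + 2k2 + 2k3 + k4).
x=1.400000, y=-1.200000:
  k1 = f(1.400000, -1.200000) = 1.168068
  k2 = f(1.595000, -0.972227) = 0.940337
  k3 = f(1.595000, -1.016634) = 1.001175
  k4 = f(1.790000, -0.809542) = 0.786839
  y ← -1.200000 + (0.39/6)·(k1 + 2k2 + 2k3 + k4) = -0.820534
y(1.79) ≈ -0.8205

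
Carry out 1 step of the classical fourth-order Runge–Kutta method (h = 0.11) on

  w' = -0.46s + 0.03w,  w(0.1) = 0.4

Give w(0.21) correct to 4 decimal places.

0.3935

RK4: k1 = f(s_n, w_n); k2 = f(s_n + h/2, w_n + (h/2)·k1); k3 = f(s_n + h/2, w_n + (h/2)·k2); k4 = f(s_n + h, w_n + h·k3); w_{n+1} = w_n + (h/6)·(k1 + 2k2 + 2k3 + k4).
s=0.100000, w=0.400000:
  k1 = f(0.100000, 0.400000) = -0.034000
  k2 = f(0.155000, 0.398130) = -0.059356
  k3 = f(0.155000, 0.396735) = -0.059398
  k4 = f(0.210000, 0.393466) = -0.084796
  w ← 0.400000 + (0.11/6)·(k1 + 2k2 + 2k3 + k4) = 0.393468
w(0.21) ≈ 0.3935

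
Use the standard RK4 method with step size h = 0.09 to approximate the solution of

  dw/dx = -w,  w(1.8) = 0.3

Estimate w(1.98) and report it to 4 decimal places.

RK4: k1 = f(x_n, w_n); k2 = f(x_n + h/2, w_n + (h/2)·k1); k3 = f(x_n + h/2, w_n + (h/2)·k2); k4 = f(x_n + h, w_n + h·k3); w_{n+1} = w_n + (h/6)·(k1 + 2k2 + 2k3 + k4).
x=1.800000, w=0.300000:
  k1 = f(1.800000, 0.300000) = -0.300000
  k2 = f(1.845000, 0.286500) = -0.286500
  k3 = f(1.845000, 0.287108) = -0.287108
  k4 = f(1.890000, 0.274160) = -0.274160
  w ← 0.300000 + (0.09/6)·(k1 + 2k2 + 2k3 + k4) = 0.274179
x=1.890000, w=0.274179:
  k1 = f(1.890000, 0.274179) = -0.274179
  k2 = f(1.935000, 0.261841) = -0.261841
  k3 = f(1.935000, 0.262397) = -0.262397
  k4 = f(1.980000, 0.250564) = -0.250564
  w ← 0.274179 + (0.09/6)·(k1 + 2k2 + 2k3 + k4) = 0.250581
w(1.98) ≈ 0.2506

0.2506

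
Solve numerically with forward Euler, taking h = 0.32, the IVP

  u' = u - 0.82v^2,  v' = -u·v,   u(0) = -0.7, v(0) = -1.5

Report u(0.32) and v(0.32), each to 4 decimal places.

Euler on (u,v): u_{n+1} = u_n + h·u', v_{n+1} = v_n + h·v'.
0.000000: (-0.700000, -1.500000); f=(-2.545000, -1.050000) → (-1.514400, -1.836000)
(u(0.32), v(0.32)) ≈ (-1.5144, -1.8360)

-1.5144, -1.8360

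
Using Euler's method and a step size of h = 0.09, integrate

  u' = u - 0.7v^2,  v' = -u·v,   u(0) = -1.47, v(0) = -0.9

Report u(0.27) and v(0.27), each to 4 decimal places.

Euler on (u,v): u_{n+1} = u_n + h·u', v_{n+1} = v_n + h·v'.
0.000000: (-1.470000, -0.900000); f=(-2.037000, -1.323000) → (-1.653330, -1.019070)
0.090000: (-1.653330, -1.019070); f=(-2.380283, -1.684859) → (-1.867555, -1.170707)
0.180000: (-1.867555, -1.170707); f=(-2.826944, -2.186361) → (-2.121980, -1.367480)
(u(0.27), v(0.27)) ≈ (-2.1220, -1.3675)

-2.1220, -1.3675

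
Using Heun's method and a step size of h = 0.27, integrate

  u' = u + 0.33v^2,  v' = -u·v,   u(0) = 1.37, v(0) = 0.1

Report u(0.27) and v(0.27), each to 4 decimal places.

Heun on (u,v): k1 = f(t_n, state_n); k2 = f(t_n + h, state_n + h·k1); state_{n+1} = state_n + (h/2)·(k1 + k2).
0.000000: (1.370000, 0.100000)
  k1 = (1.373300, -0.137000)
  predictor → (1.740791, 0.063010)
  k2 = (1.742101, -0.109687)
  → (1.790579, 0.066697)
(u(0.27), v(0.27)) ≈ (1.7906, 0.0667)

1.7906, 0.0667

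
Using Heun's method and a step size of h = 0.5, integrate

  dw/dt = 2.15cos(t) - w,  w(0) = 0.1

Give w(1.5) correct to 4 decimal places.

Heun: k1 = f(t_n, w_n); k2 = f(t_n + h, w_n + h·k1); w_{n+1} = w_n + (h/2)·(k1 + k2).
t=0.000000, w=0.100000:
  k1 = f(0.000000, 0.100000) = 2.050000
  k2 = f(0.500000, 1.125000) = 0.761803
  w ← 0.100000 + (0.5/2)·(2.050000 + 0.761803) = 0.802951
t=0.500000, w=0.802951:
  k1 = f(0.500000, 0.802951) = 1.083852
  k2 = f(1.000000, 1.344877) = -0.183227
  w ← 0.802951 + (0.5/2)·(1.083852 + (-0.183227)) = 1.028107
t=1.000000, w=1.028107:
  k1 = f(1.000000, 1.028107) = 0.133543
  k2 = f(1.500000, 1.094878) = -0.942793
  w ← 1.028107 + (0.5/2)·(0.133543 + (-0.942793)) = 0.825794
w(1.5) ≈ 0.8258

0.8258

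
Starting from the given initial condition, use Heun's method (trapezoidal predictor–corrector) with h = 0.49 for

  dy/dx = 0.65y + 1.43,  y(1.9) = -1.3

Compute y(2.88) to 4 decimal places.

Heun: k1 = f(x_n, y_n); k2 = f(x_n + h, y_n + h·k1); y_{n+1} = y_n + (h/2)·(k1 + k2).
x=1.900000, y=-1.300000:
  k1 = f(1.900000, -1.300000) = 0.585000
  k2 = f(2.390000, -1.013350) = 0.771322
  y ← -1.300000 + (0.49/2)·(0.585000 + 0.771322) = -0.967701
x=2.390000, y=-0.967701:
  k1 = f(2.390000, -0.967701) = 0.800994
  k2 = f(2.880000, -0.575214) = 1.056111
  y ← -0.967701 + (0.49/2)·(0.800994 + 1.056111) = -0.512710
y(2.88) ≈ -0.5127

-0.5127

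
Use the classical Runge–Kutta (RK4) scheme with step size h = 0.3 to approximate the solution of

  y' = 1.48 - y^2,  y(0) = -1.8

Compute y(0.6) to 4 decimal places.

-10.9000

RK4: k1 = f(x_n, y_n); k2 = f(x_n + h/2, y_n + (h/2)·k1); k3 = f(x_n + h/2, y_n + (h/2)·k2); k4 = f(x_n + h, y_n + h·k3); y_{n+1} = y_n + (h/6)·(k1 + 2k2 + 2k3 + k4).
x=0.000000, y=-1.800000:
  k1 = f(0.000000, -1.800000) = -1.760000
  k2 = f(0.150000, -2.064000) = -2.780096
  k3 = f(0.150000, -2.217014) = -3.435153
  k4 = f(0.300000, -2.830546) = -6.531990
  y ← -1.800000 + (0.3/6)·(k1 + 2k2 + 2k3 + k4) = -2.836124
x=0.300000, y=-2.836124:
  k1 = f(0.300000, -2.836124) = -6.563601
  k2 = f(0.450000, -3.820665) = -13.117478
  k3 = f(0.450000, -4.803746) = -21.595976
  k4 = f(0.600000, -9.314917) = -85.287684
  y ← -2.836124 + (0.3/6)·(k1 + 2k2 + 2k3 + k4) = -10.900034
y(0.6) ≈ -10.9000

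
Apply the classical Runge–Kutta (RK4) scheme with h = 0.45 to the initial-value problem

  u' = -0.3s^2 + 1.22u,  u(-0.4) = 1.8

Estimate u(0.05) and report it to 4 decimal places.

3.1060

RK4: k1 = f(s_n, u_n); k2 = f(s_n + h/2, u_n + (h/2)·k1); k3 = f(s_n + h/2, u_n + (h/2)·k2); k4 = f(s_n + h, u_n + h·k3); u_{n+1} = u_n + (h/6)·(k1 + 2k2 + 2k3 + k4).
s=-0.400000, u=1.800000:
  k1 = f(-0.400000, 1.800000) = 2.148000
  k2 = f(-0.175000, 2.283300) = 2.776439
  k3 = f(-0.175000, 2.424699) = 2.948945
  k4 = f(0.050000, 3.127025) = 3.814221
  u ← 1.800000 + (0.45/6)·(k1 + 2k2 + 2k3 + k4) = 3.105974
u(0.05) ≈ 3.1060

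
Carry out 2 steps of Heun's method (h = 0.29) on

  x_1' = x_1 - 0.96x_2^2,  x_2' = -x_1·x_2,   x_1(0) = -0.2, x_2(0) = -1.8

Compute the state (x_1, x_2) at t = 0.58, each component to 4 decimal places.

Heun on (x_1,x_2): k1 = f(t_n, state_n); k2 = f(t_n + h, state_n + h·k1); state_{n+1} = state_n + (h/2)·(k1 + k2).
0.000000: (-0.200000, -1.800000)
  k1 = (-3.310400, -0.360000)
  predictor → (-1.160016, -1.904400)
  k2 = (-4.641686, -2.209134)
  → (-1.353052, -2.172524)
0.290000: (-1.353052, -2.172524)
  k1 = (-5.884121, -2.939540)
  predictor → (-3.059447, -3.024991)
  k2 = (-11.843995, -9.254801)
  → (-3.923629, -3.940704)
(x_1(0.58), x_2(0.58)) ≈ (-3.9236, -3.9407)

-3.9236, -3.9407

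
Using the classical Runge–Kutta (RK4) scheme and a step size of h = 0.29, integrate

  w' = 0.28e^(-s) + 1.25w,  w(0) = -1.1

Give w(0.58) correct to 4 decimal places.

-2.0838

RK4: k1 = f(s_n, w_n); k2 = f(s_n + h/2, w_n + (h/2)·k1); k3 = f(s_n + h/2, w_n + (h/2)·k2); k4 = f(s_n + h, w_n + h·k3); w_{n+1} = w_n + (h/6)·(k1 + 2k2 + 2k3 + k4).
s=0.000000, w=-1.100000:
  k1 = f(0.000000, -1.100000) = -1.095000
  k2 = f(0.145000, -1.258775) = -1.331263
  k3 = f(0.145000, -1.293033) = -1.374085
  k4 = f(0.290000, -1.498485) = -1.663592
  w ← -1.100000 + (0.29/6)·(k1 + 2k2 + 2k3 + k4) = -1.494849
s=0.290000, w=-1.494849:
  k1 = f(0.290000, -1.494849) = -1.659047
  k2 = f(0.435000, -1.735411) = -1.988029
  k3 = f(0.435000, -1.783113) = -2.047657
  k4 = f(0.580000, -2.088670) = -2.454065
  w ← -1.494849 + (0.29/6)·(k1 + 2k2 + 2k3 + k4) = -2.083766
w(0.58) ≈ -2.0838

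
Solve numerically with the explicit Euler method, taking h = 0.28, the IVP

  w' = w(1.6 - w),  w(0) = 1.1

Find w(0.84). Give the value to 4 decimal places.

Euler: w_{n+1} = w_n + h·f(t_n, w_n).
t=0.000000, w=1.100000: f=0.550000 → w ← 1.100000 + 0.28·0.550000 = 1.254000
t=0.280000, w=1.254000: f=0.433884 → w ← 1.254000 + 0.28·0.433884 = 1.375488
t=0.560000, w=1.375488: f=0.308814 → w ← 1.375488 + 0.28·0.308814 = 1.461955
w(0.84) ≈ 1.4620

1.4620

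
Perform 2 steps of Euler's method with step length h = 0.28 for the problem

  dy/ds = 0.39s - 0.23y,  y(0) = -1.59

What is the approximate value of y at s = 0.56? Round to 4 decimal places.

-1.3612

Euler: y_{n+1} = y_n + h·f(s_n, y_n).
s=0.000000, y=-1.590000: f=0.365700 → y ← -1.590000 + 0.28·0.365700 = -1.487604
s=0.280000, y=-1.487604: f=0.451349 → y ← -1.487604 + 0.28·0.451349 = -1.361226
y(0.56) ≈ -1.3612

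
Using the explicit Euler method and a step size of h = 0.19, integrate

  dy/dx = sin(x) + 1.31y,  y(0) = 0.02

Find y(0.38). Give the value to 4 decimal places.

Euler: y_{n+1} = y_n + h·f(x_n, y_n).
x=0.000000, y=0.020000: f=0.026200 → y ← 0.020000 + 0.19·0.026200 = 0.024978
x=0.190000, y=0.024978: f=0.221580 → y ← 0.024978 + 0.19·0.221580 = 0.067078
y(0.38) ≈ 0.0671

0.0671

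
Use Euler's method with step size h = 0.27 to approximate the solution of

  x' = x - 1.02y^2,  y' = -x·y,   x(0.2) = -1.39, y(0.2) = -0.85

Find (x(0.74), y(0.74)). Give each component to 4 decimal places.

-2.8710, -1.7890

Euler on (x,y): x_{n+1} = x_n + h·x', y_{n+1} = y_n + h·y'.
0.200000: (-1.390000, -0.850000); f=(-2.126950, -1.181500) → (-1.964276, -1.169005)
0.470000: (-1.964276, -1.169005); f=(-3.358181, -2.296249) → (-2.870985, -1.788992)
(x(0.74), y(0.74)) ≈ (-2.8710, -1.7890)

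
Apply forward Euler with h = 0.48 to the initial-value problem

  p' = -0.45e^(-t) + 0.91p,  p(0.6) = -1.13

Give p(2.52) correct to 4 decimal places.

Euler: p_{n+1} = p_n + h·f(t_n, p_n).
t=0.600000, p=-1.130000: f=-1.275265 → p ← -1.130000 + 0.48·(-1.275265) = -1.742127
t=1.080000, p=-1.742127: f=-1.738154 → p ← -1.742127 + 0.48·(-1.738154) = -2.576441
t=1.560000, p=-2.576441: f=-2.439123 → p ← -2.576441 + 0.48·(-2.439123) = -3.747220
t=2.040000, p=-3.747220: f=-3.468483 → p ← -3.747220 + 0.48·(-3.468483) = -5.412092
p(2.52) ≈ -5.4121

-5.4121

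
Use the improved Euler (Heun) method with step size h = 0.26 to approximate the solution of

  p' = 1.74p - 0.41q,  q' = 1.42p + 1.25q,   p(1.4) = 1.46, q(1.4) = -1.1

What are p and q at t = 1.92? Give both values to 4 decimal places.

Heun on (p,q): k1 = f(t_n, state_n); k2 = f(t_n + h, state_n + h·k1); state_{n+1} = state_n + (h/2)·(k1 + k2).
1.400000: (1.460000, -1.100000)
  k1 = (2.991400, 0.698200)
  predictor → (2.237764, -0.918468)
  k2 = (4.270281, 2.029540)
  → (2.404019, -0.745394)
1.660000: (2.404019, -0.745394)
  k1 = (4.488604, 2.481964)
  predictor → (3.571056, -0.100083)
  k2 = (6.254671, 4.945795)
  → (3.800644, 0.220215)
(p(1.92), q(1.92)) ≈ (3.8006, 0.2202)

3.8006, 0.2202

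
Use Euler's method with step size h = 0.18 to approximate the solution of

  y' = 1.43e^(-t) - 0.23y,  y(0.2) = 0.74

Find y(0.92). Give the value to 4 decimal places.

Euler: y_{n+1} = y_n + h·f(t_n, y_n).
t=0.200000, y=0.740000: f=1.000585 → y ← 0.740000 + 0.18·1.000585 = 0.920105
t=0.380000, y=0.920105: f=0.766298 → y ← 0.920105 + 0.18·0.766298 = 1.058039
t=0.560000, y=1.058039: f=0.573480 → y ← 1.058039 + 0.18·0.573480 = 1.161265
t=0.740000, y=1.161265: f=0.415182 → y ← 1.161265 + 0.18·0.415182 = 1.235998
y(0.92) ≈ 1.2360

1.2360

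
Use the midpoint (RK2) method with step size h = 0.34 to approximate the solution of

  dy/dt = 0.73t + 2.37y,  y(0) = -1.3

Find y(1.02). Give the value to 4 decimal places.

-11.7582

Midpoint: k1 = f(t_n, y_n); k2 = f(t_n + h/2, y_n + (h/2)·k1); y_{n+1} = y_n + h·k2.
t=0.000000, y=-1.300000:
  k1 = f(0.000000, -1.300000) = -3.081000
  k2 = f(0.170000, -1.823770) = -4.198235
  y ← -1.300000 + 0.34·(-4.198235) = -2.727400
t=0.340000, y=-2.727400:
  k1 = f(0.340000, -2.727400) = -6.215738
  k2 = f(0.510000, -3.784075) = -8.595958
  y ← -2.727400 + 0.34·(-8.595958) = -5.650026
t=0.680000, y=-5.650026:
  k1 = f(0.680000, -5.650026) = -12.894161
  k2 = f(0.850000, -7.842033) = -17.965118
  y ← -5.650026 + 0.34·(-17.965118) = -11.758166
y(1.02) ≈ -11.7582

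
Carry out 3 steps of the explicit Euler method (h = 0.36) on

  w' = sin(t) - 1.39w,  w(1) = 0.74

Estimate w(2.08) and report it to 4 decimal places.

Euler: w_{n+1} = w_n + h·f(t_n, w_n).
t=1.000000, w=0.740000: f=-0.187129 → w ← 0.740000 + 0.36·(-0.187129) = 0.672634
t=1.360000, w=0.672634: f=0.042904 → w ← 0.672634 + 0.36·0.042904 = 0.688079
t=1.720000, w=0.688079: f=0.032460 → w ← 0.688079 + 0.36·0.032460 = 0.699765
w(2.08) ≈ 0.6998

0.6998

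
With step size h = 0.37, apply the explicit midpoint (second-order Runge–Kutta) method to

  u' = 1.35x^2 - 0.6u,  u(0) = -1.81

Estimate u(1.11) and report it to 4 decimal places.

-0.4105

Midpoint: k1 = f(x_n, u_n); k2 = f(x_n + h/2, u_n + (h/2)·k1); u_{n+1} = u_n + h·k2.
x=0.000000, u=-1.810000:
  k1 = f(0.000000, -1.810000) = 1.086000
  k2 = f(0.185000, -1.609090) = 1.011658
  u ← -1.810000 + 0.37·1.011658 = -1.435687
x=0.370000, u=-1.435687:
  k1 = f(0.370000, -1.435687) = 1.046227
  k2 = f(0.555000, -1.242135) = 1.161115
  u ← -1.435687 + 0.37·1.161115 = -1.006074
x=0.740000, u=-1.006074:
  k1 = f(0.740000, -1.006074) = 1.342905
  k2 = f(0.925000, -0.757637) = 1.609676
  u ← -1.006074 + 0.37·1.609676 = -0.410494
u(1.11) ≈ -0.4105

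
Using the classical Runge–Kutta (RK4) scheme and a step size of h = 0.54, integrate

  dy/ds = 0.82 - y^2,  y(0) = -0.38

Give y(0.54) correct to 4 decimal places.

0.0374

RK4: k1 = f(s_n, y_n); k2 = f(s_n + h/2, y_n + (h/2)·k1); k3 = f(s_n + h/2, y_n + (h/2)·k2); k4 = f(s_n + h, y_n + h·k3); y_{n+1} = y_n + (h/6)·(k1 + 2k2 + 2k3 + k4).
s=0.000000, y=-0.380000:
  k1 = f(0.000000, -0.380000) = 0.675600
  k2 = f(0.270000, -0.197588) = 0.780959
  k3 = f(0.270000, -0.169141) = 0.791391
  k4 = f(0.540000, 0.047351) = 0.817758
  y ← -0.380000 + (0.54/6)·(k1 + 2k2 + 2k3 + k4) = 0.037425
y(0.54) ≈ 0.0374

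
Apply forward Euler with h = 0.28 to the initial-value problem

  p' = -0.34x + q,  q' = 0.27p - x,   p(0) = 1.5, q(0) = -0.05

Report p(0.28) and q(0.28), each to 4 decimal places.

1.4860, 0.0634

Euler on (p,q): p_{n+1} = p_n + h·p', q_{n+1} = q_n + h·q'.
0.000000: (1.500000, -0.050000); f=(-0.050000, 0.405000) → (1.486000, 0.063400)
(p(0.28), q(0.28)) ≈ (1.4860, 0.0634)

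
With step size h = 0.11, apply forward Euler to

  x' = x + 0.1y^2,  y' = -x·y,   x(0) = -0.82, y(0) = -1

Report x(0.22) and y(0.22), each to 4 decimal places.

-0.9850, -1.1980

Euler on (x,y): x_{n+1} = x_n + h·x', y_{n+1} = y_n + h·y'.
0.000000: (-0.820000, -1.000000); f=(-0.720000, -0.820000) → (-0.899200, -1.090200)
0.110000: (-0.899200, -1.090200); f=(-0.780346, -0.980308) → (-0.985038, -1.198034)
(x(0.22), y(0.22)) ≈ (-0.9850, -1.1980)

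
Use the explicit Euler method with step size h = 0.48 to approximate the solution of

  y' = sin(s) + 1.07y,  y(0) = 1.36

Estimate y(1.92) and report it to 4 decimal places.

Euler: y_{n+1} = y_n + h·f(s_n, y_n).
s=0.000000, y=1.360000: f=1.455200 → y ← 1.360000 + 0.48·1.455200 = 2.058496
s=0.480000, y=2.058496: f=2.664370 → y ← 2.058496 + 0.48·2.664370 = 3.337394
s=0.960000, y=3.337394: f=4.390203 → y ← 3.337394 + 0.48·4.390203 = 5.444691
s=1.440000, y=5.444691: f=6.817278 → y ← 5.444691 + 0.48·6.817278 = 8.716984
y(1.92) ≈ 8.7170

8.7170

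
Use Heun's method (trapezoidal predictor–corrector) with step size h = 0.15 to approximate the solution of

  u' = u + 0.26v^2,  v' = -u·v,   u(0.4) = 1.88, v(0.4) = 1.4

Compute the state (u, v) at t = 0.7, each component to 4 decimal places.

Heun on (u,v): k1 = f(t_n, state_n); k2 = f(t_n + h, state_n + h·k1); state_{n+1} = state_n + (h/2)·(k1 + k2).
0.400000: (1.880000, 1.400000)
  k1 = (2.389600, -2.632000)
  predictor → (2.238440, 1.005200)
  k2 = (2.501151, -2.250080)
  → (2.246806, 1.033844)
0.550000: (2.246806, 1.033844)
  k1 = (2.524703, -2.322847)
  predictor → (2.625512, 0.685417)
  k2 = (2.747659, -1.799570)
  → (2.642233, 0.724663)
(u(0.7), v(0.7)) ≈ (2.6422, 0.7247)

2.6422, 0.7247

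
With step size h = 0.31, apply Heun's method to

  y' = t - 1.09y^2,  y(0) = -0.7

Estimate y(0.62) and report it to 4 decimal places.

Heun: k1 = f(t_n, y_n); k2 = f(t_n + h, y_n + h·k1); y_{n+1} = y_n + (h/2)·(k1 + k2).
t=0.000000, y=-0.700000:
  k1 = f(0.000000, -0.700000) = -0.534100
  k2 = f(0.310000, -0.865571) = -0.506642
  y ← -0.700000 + (0.31/2)·(-0.534100 + (-0.506642)) = -0.861315
t=0.310000, y=-0.861315:
  k1 = f(0.310000, -0.861315) = -0.498631
  k2 = f(0.620000, -1.015891) = -0.504917
  y ← -0.861315 + (0.31/2)·(-0.498631 + (-0.504917)) = -1.016865
y(0.62) ≈ -1.0169

-1.0169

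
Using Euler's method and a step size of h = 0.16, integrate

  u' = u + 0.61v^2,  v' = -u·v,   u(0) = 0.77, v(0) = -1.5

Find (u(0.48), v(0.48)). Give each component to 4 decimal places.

1.8073, -0.8286

Euler on (u,v): u_{n+1} = u_n + h·u', v_{n+1} = v_n + h·v'.
0.000000: (0.770000, -1.500000); f=(2.142500, 1.155000) → (1.112800, -1.315200)
0.160000: (1.112800, -1.315200); f=(2.167948, 1.463555) → (1.459672, -1.081031)
0.320000: (1.459672, -1.081031); f=(2.172535, 1.577951) → (1.807277, -0.828559)
(u(0.48), v(0.48)) ≈ (1.8073, -0.8286)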